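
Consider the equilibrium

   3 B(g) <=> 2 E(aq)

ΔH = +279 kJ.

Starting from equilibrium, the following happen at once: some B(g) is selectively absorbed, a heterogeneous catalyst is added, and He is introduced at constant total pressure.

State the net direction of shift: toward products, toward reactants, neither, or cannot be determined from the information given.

Removing B (g), a reactant, drives the reaction to the left.
A catalyst speeds both forward and reverse rates equally; it changes neither Q nor K — no shift from this change.
Adding inert gas at constant total pressure expands the volume and lowers every reacting partial pressure. With Δn_gas = 0 − 3 = -3, Q moves away from K toward the side with fewer gas moles, so the system shifts toward the side with more gas moles — to the left.
Only the nonzero effect(s) matter; the net shift is to the left.

left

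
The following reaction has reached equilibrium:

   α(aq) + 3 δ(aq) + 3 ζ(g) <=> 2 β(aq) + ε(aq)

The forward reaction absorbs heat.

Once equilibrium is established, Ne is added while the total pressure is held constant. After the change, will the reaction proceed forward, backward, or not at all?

Adding inert gas at constant total pressure expands the volume and lowers every reacting partial pressure. With Δn_gas = 0 − 3 = -3, Q moves away from K toward the side with fewer gas moles, so the system shifts toward the side with more gas moles — to the left.

left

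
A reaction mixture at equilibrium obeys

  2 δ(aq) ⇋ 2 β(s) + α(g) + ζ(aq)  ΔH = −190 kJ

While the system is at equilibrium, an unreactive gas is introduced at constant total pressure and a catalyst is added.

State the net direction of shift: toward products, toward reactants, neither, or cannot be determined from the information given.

right

Adding inert gas at constant total pressure expands the volume and lowers every reacting partial pressure. With Δn_gas = 1 − 0 = +1, Q moves away from K toward the side with fewer gas moles, so the system shifts toward the side with more gas moles — to the right.
A catalyst speeds both forward and reverse rates equally; it changes neither Q nor K — no shift from this change.
Only the nonzero effect(s) matter; the net shift is to the right.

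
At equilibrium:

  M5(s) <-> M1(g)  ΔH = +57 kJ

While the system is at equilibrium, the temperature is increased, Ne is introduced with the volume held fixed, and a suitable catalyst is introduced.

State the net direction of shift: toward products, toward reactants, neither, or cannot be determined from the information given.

The forward reaction is endothermic. Raising T favours the endothermic direction — shift to the right.
At constant volume, adding an inert gas leaves every reacting species' partial pressure unchanged, so Q is unchanged — no shift from this change.
A catalyst speeds both forward and reverse rates equally; it changes neither Q nor K — no shift from this change.
Only the nonzero effect(s) matter; the net shift is to the right.

right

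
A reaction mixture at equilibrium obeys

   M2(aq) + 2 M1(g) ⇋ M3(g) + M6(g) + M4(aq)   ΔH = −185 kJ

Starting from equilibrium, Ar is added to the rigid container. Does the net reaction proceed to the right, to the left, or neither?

At constant volume, adding an inert gas leaves every reacting species' partial pressure unchanged, so Q is unchanged — no shift from this change.

no shift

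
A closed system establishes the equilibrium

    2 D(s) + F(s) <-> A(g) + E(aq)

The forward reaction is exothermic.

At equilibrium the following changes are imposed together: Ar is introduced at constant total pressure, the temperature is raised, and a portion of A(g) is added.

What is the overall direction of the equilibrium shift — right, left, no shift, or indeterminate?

Adding inert gas at constant total pressure expands the volume and lowers every reacting partial pressure. With Δn_gas = 1 − 0 = +1, Q moves away from K toward the side with fewer gas moles, so the system shifts toward the side with more gas moles — to the right.
The forward reaction is exothermic. Raising T favours the endothermic direction — shift to the left.
Adding A (g), a product, drives the reaction to the left.
The individual effects push in opposite directions; without quantitative information the net direction cannot be determined.

cannot be determined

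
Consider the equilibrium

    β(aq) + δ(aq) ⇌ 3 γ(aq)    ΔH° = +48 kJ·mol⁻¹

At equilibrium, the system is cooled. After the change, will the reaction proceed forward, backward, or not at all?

left

The forward reaction is endothermic. Lowering T favours the exothermic direction — shift to the left.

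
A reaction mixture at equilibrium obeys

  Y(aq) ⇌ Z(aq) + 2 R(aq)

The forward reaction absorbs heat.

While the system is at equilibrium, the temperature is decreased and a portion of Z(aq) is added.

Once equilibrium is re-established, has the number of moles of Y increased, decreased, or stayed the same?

The forward reaction is endothermic. Lowering T favours the exothermic direction — shift to the left.
Adding Z (aq), a product, drives the reaction to the left.
The net shift is to the left. Y is a reactant, so its amount increases.

increases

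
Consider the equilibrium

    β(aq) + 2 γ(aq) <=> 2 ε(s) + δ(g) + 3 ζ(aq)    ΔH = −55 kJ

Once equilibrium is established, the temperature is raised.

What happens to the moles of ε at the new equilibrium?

decreases

The forward reaction is exothermic. Raising T favours the endothermic direction — shift to the left.
The net shift is to the left. ε is a product, so its amount decreases.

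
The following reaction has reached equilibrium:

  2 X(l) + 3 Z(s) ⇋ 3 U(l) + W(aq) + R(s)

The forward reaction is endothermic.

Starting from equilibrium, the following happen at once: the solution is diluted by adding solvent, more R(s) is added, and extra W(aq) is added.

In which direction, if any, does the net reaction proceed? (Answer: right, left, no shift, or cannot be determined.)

Dilution lowers every aqueous concentration by the same factor. Δn_aq = 1 − 0 = +1, so the system shifts toward the side with more dissolved moles — to the right.
R is a pure solid; its activity is 1 regardless of amount, so Q is unaffected — no shift from this change.
Adding W (aq), a product, drives the reaction to the left.
The individual effects push in opposite directions; without quantitative information the net direction cannot be determined.

cannot be determined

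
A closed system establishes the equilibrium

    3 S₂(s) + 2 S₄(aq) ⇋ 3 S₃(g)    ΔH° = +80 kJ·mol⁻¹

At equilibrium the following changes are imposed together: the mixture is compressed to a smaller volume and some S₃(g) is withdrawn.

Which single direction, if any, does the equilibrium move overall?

Gas moles: reactants 0, products 3 (Δn_gas = +3). Compression shifts the system toward the side with fewer moles of gas — to the left.
Removing S₃ (g), a product, drives the reaction to the right.
The individual effects push in opposite directions; without quantitative information the net direction cannot be determined.

cannot be determined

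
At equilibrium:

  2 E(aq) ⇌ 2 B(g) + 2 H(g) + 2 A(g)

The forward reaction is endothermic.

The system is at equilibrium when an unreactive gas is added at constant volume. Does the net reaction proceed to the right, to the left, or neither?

no shift

At constant volume, adding an inert gas leaves every reacting species' partial pressure unchanged, so Q is unchanged — no shift from this change.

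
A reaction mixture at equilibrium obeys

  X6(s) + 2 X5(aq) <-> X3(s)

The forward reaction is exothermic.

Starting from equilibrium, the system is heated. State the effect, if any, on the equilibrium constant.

K depends on temperature via the van 't Hoff relation. The forward reaction is exothermic, so raising T decreases K.

decreases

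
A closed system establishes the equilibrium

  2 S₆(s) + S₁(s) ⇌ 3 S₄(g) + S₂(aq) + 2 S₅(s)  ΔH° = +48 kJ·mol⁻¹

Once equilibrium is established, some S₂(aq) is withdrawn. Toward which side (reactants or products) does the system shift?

Removing S₂ (aq), a product, drives the reaction to the right.

right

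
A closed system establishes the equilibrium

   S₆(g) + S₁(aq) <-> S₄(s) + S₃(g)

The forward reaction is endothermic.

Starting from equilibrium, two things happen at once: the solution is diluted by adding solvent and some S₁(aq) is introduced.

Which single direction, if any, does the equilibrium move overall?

Dilution lowers every aqueous concentration by the same factor. Δn_aq = 0 − 1 = -1, so the system shifts toward the side with more dissolved moles — to the left.
Adding S₁ (aq), a reactant, drives the reaction to the right.
The individual effects push in opposite directions; without quantitative information the net direction cannot be determined.

cannot be determined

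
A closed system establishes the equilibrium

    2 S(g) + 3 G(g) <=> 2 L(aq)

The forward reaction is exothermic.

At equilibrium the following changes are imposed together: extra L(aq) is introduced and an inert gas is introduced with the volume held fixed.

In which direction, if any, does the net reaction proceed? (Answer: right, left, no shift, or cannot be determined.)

Adding L (aq), a product, drives the reaction to the left.
At constant volume, adding an inert gas leaves every reacting species' partial pressure unchanged, so Q is unchanged — no shift from this change.
Only the nonzero effect(s) matter; the net shift is to the left.

left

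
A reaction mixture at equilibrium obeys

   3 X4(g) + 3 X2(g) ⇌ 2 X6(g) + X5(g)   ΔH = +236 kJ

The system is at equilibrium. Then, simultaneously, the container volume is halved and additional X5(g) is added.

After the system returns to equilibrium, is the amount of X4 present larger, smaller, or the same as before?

Gas moles: reactants 6, products 3 (Δn_gas = -3). Compression shifts the system toward the side with fewer moles of gas — to the right.
Adding X5 (g), a product, drives the reaction to the left.
The two effects oppose each other, so the net shift — and hence the change in X4 — cannot be determined from the given information.

cannot be determined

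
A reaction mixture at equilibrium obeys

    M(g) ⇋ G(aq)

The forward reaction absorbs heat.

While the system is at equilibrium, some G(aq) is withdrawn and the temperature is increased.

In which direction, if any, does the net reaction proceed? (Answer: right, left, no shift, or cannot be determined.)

Removing G (aq), a product, drives the reaction to the right.
The forward reaction is endothermic. Raising T favours the endothermic direction — shift to the right.
All effects act in the same direction — net shift to the right.

right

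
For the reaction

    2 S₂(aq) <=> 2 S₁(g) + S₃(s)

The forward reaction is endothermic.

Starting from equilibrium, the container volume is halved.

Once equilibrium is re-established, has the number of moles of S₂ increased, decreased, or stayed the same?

Gas moles: reactants 0, products 2 (Δn_gas = +2). Compression shifts the system toward the side with fewer moles of gas — to the left.
The net shift is to the left. S₂ is a reactant, so its amount increases.

increases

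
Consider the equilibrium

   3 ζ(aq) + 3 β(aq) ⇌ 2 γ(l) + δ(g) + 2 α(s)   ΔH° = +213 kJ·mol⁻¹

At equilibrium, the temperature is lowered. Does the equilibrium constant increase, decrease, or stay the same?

decreases

K depends on temperature via the van 't Hoff relation. The forward reaction is endothermic, so lowering T decreases K.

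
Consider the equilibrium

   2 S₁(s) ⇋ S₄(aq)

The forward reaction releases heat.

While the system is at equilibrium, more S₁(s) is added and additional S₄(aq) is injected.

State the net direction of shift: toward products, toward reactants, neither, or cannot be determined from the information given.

left

S₁ is a pure solid; its activity is 1 regardless of amount, so Q is unaffected — no shift from this change.
Adding S₄ (aq), a product, drives the reaction to the left.
Only the nonzero effect(s) matter; the net shift is to the left.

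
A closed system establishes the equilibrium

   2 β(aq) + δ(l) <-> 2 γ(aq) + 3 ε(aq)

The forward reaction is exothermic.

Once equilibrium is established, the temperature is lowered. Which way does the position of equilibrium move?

right

The forward reaction is exothermic. Lowering T favours the exothermic direction — shift to the right.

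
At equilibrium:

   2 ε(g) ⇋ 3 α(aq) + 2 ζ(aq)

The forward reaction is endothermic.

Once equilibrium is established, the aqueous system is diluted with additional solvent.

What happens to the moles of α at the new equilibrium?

Dilution lowers every aqueous concentration by the same factor. Δn_aq = 5 − 0 = +5, so the system shifts toward the side with more dissolved moles — to the right.
The net shift is to the right. α is a product, so its amount increases.

increases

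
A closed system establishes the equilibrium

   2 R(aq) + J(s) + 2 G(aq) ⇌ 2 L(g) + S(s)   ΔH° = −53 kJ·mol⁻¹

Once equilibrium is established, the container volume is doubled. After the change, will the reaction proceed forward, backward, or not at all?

Gas moles: reactants 0, products 2 (Δn_gas = +2). Expansion shifts the system toward the side with more moles of gas — to the right.

right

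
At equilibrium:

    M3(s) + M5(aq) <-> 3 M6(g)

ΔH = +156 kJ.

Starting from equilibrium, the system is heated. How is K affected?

increases

K depends on temperature via the van 't Hoff relation. The forward reaction is endothermic, so raising T increases K.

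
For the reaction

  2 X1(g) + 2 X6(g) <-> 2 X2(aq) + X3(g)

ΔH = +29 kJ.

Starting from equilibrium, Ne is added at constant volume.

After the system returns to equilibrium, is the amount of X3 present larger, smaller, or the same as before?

At constant volume, adding an inert gas leaves every reacting species' partial pressure unchanged, so Q is unchanged — no shift from this change.
No net shift occurs, so the amount of X3 is unchanged.

unchanged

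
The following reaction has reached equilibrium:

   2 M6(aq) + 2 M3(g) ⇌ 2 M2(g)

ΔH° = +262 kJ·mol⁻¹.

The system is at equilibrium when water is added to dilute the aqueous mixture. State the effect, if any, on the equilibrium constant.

unchanged

The equilibrium constant depends only on temperature. This perturbation may move the position of equilibrium, but since T is unchanged, K itself is unchanged.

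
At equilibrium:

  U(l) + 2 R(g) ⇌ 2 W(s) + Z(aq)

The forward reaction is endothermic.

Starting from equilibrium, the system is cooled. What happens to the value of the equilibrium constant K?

decreases

K depends on temperature via the van 't Hoff relation. The forward reaction is endothermic, so lowering T decreases K.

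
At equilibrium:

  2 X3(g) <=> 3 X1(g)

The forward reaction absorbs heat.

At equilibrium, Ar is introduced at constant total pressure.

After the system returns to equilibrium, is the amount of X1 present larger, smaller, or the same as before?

increases

Adding inert gas at constant total pressure expands the volume and lowers every reacting partial pressure. With Δn_gas = 3 − 2 = +1, Q moves away from K toward the side with fewer gas moles, so the system shifts toward the side with more gas moles — to the right.
The net shift is to the right. X1 is a product, so its amount increases.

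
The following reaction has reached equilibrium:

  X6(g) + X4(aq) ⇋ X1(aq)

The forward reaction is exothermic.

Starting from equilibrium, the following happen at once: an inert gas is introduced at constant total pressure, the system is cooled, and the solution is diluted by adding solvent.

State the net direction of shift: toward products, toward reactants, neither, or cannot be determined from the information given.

Adding inert gas at constant total pressure expands the volume and lowers every reacting partial pressure. With Δn_gas = 0 − 1 = -1, Q moves away from K toward the side with fewer gas moles, so the system shifts toward the side with more gas moles — to the left.
The forward reaction is exothermic. Lowering T favours the exothermic direction — shift to the right.
Dilution scales every aqueous concentration by the same factor. Δn_aq = 1 − 1 = 0, so Q is unchanged — no shift.
The individual effects push in opposite directions; without quantitative information the net direction cannot be determined.

cannot be determined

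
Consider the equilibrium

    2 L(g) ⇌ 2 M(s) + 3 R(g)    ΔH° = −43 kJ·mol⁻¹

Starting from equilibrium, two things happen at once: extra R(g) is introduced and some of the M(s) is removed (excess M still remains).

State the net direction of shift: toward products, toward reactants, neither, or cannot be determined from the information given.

Adding R (g), a product, drives the reaction to the left.
M is a pure solid; its activity is 1 regardless of amount, so Q is unaffected — no shift from this change.
Only the nonzero effect(s) matter; the net shift is to the left.

left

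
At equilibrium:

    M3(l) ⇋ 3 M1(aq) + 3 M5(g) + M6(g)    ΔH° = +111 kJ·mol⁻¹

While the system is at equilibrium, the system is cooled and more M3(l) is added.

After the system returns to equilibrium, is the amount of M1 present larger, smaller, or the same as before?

decreases

The forward reaction is endothermic. Lowering T favours the exothermic direction — shift to the left.
M3 is a pure liquid; its activity is 1 regardless of amount, so Q is unaffected — no shift from this change.
The net shift is to the left. M1 is a product, so its amount decreases.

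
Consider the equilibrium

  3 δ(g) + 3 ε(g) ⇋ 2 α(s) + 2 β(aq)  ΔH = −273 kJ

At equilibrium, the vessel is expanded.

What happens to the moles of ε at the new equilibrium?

Gas moles: reactants 6, products 0 (Δn_gas = -6). Expansion shifts the system toward the side with more moles of gas — to the left.
The net shift is to the left. ε is a reactant, so its amount increases.

increases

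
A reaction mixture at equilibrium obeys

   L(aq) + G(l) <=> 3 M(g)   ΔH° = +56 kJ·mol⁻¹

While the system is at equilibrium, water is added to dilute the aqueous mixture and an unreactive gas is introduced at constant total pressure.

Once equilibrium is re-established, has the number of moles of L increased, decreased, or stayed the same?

Dilution lowers every aqueous concentration by the same factor. Δn_aq = 0 − 1 = -1, so the system shifts toward the side with more dissolved moles — to the left.
Adding inert gas at constant total pressure expands the volume and lowers every reacting partial pressure. With Δn_gas = 3 − 0 = +3, Q moves away from K toward the side with fewer gas moles, so the system shifts toward the side with more gas moles — to the right.
The two effects oppose each other, so the net shift — and hence the change in L — cannot be determined from the given information.

cannot be determined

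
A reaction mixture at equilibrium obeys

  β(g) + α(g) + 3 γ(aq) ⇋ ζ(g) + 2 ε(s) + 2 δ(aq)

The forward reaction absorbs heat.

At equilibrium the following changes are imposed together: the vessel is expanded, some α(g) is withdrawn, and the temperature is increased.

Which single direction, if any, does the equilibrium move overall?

cannot be determined

Gas moles: reactants 2, products 1 (Δn_gas = -1). Expansion shifts the system toward the side with more moles of gas — to the left.
Removing α (g), a reactant, drives the reaction to the left.
The forward reaction is endothermic. Raising T favours the endothermic direction — shift to the right.
The individual effects push in opposite directions; without quantitative information the net direction cannot be determined.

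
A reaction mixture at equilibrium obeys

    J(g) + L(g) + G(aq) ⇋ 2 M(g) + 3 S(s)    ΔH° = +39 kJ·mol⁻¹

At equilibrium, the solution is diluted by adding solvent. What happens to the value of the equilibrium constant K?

unchanged

The equilibrium constant depends only on temperature. This perturbation may move the position of equilibrium, but since T is unchanged, K itself is unchanged.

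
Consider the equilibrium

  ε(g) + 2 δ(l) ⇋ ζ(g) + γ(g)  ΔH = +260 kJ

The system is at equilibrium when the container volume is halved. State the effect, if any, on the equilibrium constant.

The equilibrium constant depends only on temperature. This perturbation may move the position of equilibrium, but since T is unchanged, K itself is unchanged.

unchanged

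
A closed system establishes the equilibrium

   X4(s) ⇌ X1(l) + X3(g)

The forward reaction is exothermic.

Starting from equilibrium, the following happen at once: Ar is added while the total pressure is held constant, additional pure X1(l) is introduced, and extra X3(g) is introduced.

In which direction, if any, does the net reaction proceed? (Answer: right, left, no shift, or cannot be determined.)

Adding inert gas at constant total pressure expands the volume and lowers every reacting partial pressure. With Δn_gas = 1 − 0 = +1, Q moves away from K toward the side with fewer gas moles, so the system shifts toward the side with more gas moles — to the right.
X1 is a pure liquid; its activity is 1 regardless of amount, so Q is unaffected — no shift from this change.
Adding X3 (g), a product, drives the reaction to the left.
The individual effects push in opposite directions; without quantitative information the net direction cannot be determined.

cannot be determined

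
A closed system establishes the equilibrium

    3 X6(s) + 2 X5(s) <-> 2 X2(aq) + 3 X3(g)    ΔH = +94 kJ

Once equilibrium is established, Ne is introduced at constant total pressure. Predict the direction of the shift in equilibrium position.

Adding inert gas at constant total pressure expands the volume and lowers every reacting partial pressure. With Δn_gas = 3 − 0 = +3, Q moves away from K toward the side with fewer gas moles, so the system shifts toward the side with more gas moles — to the right.

right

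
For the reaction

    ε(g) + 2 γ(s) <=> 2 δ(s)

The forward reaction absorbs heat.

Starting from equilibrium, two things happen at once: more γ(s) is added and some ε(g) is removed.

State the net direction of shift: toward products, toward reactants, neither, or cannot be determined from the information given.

γ is a pure solid; its activity is 1 regardless of amount, so Q is unaffected — no shift from this change.
Removing ε (g), a reactant, drives the reaction to the left.
Only the nonzero effect(s) matter; the net shift is to the left.

left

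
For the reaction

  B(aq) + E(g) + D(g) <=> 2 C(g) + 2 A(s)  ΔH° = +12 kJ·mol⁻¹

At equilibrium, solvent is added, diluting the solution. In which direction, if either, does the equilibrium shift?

Dilution lowers every aqueous concentration by the same factor. Δn_aq = 0 − 1 = -1, so the system shifts toward the side with more dissolved moles — to the left.

left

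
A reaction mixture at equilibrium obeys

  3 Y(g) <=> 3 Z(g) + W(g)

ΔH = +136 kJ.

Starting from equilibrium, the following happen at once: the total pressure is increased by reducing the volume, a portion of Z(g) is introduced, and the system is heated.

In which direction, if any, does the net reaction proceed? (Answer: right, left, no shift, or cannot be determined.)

cannot be determined

Gas moles: reactants 3, products 4 (Δn_gas = +1). Compression shifts the system toward the side with fewer moles of gas — to the left.
Adding Z (g), a product, drives the reaction to the left.
The forward reaction is endothermic. Raising T favours the endothermic direction — shift to the right.
The individual effects push in opposite directions; without quantitative information the net direction cannot be determined.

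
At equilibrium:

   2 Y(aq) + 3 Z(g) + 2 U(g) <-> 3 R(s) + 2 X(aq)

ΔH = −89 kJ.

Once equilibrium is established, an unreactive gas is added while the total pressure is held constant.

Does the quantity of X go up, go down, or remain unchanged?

decreases

Adding inert gas at constant total pressure expands the volume and lowers every reacting partial pressure. With Δn_gas = 0 − 5 = -5, Q moves away from K toward the side with fewer gas moles, so the system shifts toward the side with more gas moles — to the left.
The net shift is to the left. X is a product, so its amount decreases.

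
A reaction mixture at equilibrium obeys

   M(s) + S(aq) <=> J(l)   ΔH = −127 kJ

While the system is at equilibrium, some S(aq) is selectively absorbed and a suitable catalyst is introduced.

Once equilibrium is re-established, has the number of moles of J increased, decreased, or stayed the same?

decreases

Removing S (aq), a reactant, drives the reaction to the left.
A catalyst speeds both forward and reverse rates equally; it changes neither Q nor K — no shift from this change.
The net shift is to the left. J is a product, so its amount decreases.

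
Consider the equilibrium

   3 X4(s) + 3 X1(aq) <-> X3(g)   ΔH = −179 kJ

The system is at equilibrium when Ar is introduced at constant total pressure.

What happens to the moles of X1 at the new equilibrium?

decreases

Adding inert gas at constant total pressure expands the volume and lowers every reacting partial pressure. With Δn_gas = 1 − 0 = +1, Q moves away from K toward the side with fewer gas moles, so the system shifts toward the side with more gas moles — to the right.
The net shift is to the right. X1 is a reactant, so its amount decreases.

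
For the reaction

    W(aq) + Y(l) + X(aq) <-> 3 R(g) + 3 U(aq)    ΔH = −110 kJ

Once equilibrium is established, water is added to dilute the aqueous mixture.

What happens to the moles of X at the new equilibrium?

decreases

Dilution lowers every aqueous concentration by the same factor. Δn_aq = 3 − 2 = +1, so the system shifts toward the side with more dissolved moles — to the right.
The net shift is to the right. X is a reactant, so its amount decreases.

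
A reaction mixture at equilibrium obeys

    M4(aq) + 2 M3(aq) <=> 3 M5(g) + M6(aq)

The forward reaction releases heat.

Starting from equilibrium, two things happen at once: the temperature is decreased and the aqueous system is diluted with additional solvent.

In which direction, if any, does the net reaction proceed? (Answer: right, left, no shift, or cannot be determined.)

The forward reaction is exothermic. Lowering T favours the exothermic direction — shift to the right.
Dilution lowers every aqueous concentration by the same factor. Δn_aq = 1 − 3 = -2, so the system shifts toward the side with more dissolved moles — to the left.
The individual effects push in opposite directions; without quantitative information the net direction cannot be determined.

cannot be determined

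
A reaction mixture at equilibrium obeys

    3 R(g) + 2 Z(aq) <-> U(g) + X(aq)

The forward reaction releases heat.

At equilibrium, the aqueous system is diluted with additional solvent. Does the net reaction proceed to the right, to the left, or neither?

left

Dilution lowers every aqueous concentration by the same factor. Δn_aq = 1 − 2 = -1, so the system shifts toward the side with more dissolved moles — to the left.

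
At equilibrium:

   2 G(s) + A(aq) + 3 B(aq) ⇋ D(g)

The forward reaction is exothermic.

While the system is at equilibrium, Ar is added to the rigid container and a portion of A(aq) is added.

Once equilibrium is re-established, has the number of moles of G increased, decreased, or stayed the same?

At constant volume, adding an inert gas leaves every reacting species' partial pressure unchanged, so Q is unchanged — no shift from this change.
Adding A (aq), a reactant, drives the reaction to the right.
The net shift is to the right. G is a reactant, so its amount decreases.

decreases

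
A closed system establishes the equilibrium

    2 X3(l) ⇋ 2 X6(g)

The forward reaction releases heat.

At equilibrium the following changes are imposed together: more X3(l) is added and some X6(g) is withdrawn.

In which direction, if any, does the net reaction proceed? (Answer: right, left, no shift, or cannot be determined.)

X3 is a pure liquid; its activity is 1 regardless of amount, so Q is unaffected — no shift from this change.
Removing X6 (g), a product, drives the reaction to the right.
Only the nonzero effect(s) matter; the net shift is to the right.

right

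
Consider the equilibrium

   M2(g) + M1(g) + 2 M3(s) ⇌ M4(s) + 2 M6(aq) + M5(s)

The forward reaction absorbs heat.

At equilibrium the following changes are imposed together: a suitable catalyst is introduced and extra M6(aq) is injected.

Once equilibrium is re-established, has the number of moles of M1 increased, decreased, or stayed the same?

increases

A catalyst speeds both forward and reverse rates equally; it changes neither Q nor K — no shift from this change.
Adding M6 (aq), a product, drives the reaction to the left.
The net shift is to the left. M1 is a reactant, so its amount increases.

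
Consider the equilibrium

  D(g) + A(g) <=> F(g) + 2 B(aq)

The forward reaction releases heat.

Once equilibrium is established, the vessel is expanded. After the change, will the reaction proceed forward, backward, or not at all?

left

Gas moles: reactants 2, products 1 (Δn_gas = -1). Expansion shifts the system toward the side with more moles of gas — to the left.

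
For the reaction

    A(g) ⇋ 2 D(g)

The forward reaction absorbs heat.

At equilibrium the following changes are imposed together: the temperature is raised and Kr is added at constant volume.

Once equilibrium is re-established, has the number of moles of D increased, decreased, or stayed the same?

increases

The forward reaction is endothermic. Raising T favours the endothermic direction — shift to the right.
At constant volume, adding an inert gas leaves every reacting species' partial pressure unchanged, so Q is unchanged — no shift from this change.
The net shift is to the right. D is a product, so its amount increases.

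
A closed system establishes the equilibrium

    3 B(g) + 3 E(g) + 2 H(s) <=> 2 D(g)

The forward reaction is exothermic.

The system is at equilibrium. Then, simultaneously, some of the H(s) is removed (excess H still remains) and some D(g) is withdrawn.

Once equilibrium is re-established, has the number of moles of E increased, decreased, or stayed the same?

H is a pure solid; its activity is 1 regardless of amount, so Q is unaffected — no shift from this change.
Removing D (g), a product, drives the reaction to the right.
The net shift is to the right. E is a reactant, so its amount decreases.

decreases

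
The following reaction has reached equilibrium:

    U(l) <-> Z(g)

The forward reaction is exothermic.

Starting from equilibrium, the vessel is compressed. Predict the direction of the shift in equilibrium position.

Gas moles: reactants 0, products 1 (Δn_gas = +1). Compression shifts the system toward the side with fewer moles of gas — to the left.

left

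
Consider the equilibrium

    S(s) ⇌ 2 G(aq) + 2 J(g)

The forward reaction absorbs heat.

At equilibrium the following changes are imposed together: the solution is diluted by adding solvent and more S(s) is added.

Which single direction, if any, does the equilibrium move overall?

right

Dilution lowers every aqueous concentration by the same factor. Δn_aq = 2 − 0 = +2, so the system shifts toward the side with more dissolved moles — to the right.
S is a pure solid; its activity is 1 regardless of amount, so Q is unaffected — no shift from this change.
Only the nonzero effect(s) matter; the net shift is to the right.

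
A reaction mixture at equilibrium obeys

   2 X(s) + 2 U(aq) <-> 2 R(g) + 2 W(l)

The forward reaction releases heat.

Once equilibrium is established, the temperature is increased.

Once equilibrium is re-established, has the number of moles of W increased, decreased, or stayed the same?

decreases

The forward reaction is exothermic. Raising T favours the endothermic direction — shift to the left.
The net shift is to the left. W is a product, so its amount decreases.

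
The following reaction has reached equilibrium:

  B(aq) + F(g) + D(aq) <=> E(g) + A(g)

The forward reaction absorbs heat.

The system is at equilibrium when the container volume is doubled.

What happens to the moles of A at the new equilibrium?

increases

Gas moles: reactants 1, products 2 (Δn_gas = +1). Expansion shifts the system toward the side with more moles of gas — to the right.
The net shift is to the right. A is a product, so its amount increases.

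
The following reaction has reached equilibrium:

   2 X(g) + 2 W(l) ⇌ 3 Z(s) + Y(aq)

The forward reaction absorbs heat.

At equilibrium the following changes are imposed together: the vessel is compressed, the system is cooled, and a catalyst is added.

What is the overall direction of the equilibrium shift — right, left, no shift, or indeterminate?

Gas moles: reactants 2, products 0 (Δn_gas = -2). Compression shifts the system toward the side with fewer moles of gas — to the right.
The forward reaction is endothermic. Lowering T favours the exothermic direction — shift to the left.
A catalyst speeds both forward and reverse rates equally; it changes neither Q nor K — no shift from this change.
The individual effects push in opposite directions; without quantitative information the net direction cannot be determined.

cannot be determined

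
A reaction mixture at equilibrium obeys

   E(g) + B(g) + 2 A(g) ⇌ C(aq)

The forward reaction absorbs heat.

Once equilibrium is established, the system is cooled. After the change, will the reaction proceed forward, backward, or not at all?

left

The forward reaction is endothermic. Lowering T favours the exothermic direction — shift to the left.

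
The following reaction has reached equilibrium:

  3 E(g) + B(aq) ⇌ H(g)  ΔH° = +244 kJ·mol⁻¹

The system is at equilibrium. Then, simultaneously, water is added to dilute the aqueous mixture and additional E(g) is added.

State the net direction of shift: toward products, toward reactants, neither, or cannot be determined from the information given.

cannot be determined

Dilution lowers every aqueous concentration by the same factor. Δn_aq = 0 − 1 = -1, so the system shifts toward the side with more dissolved moles — to the left.
Adding E (g), a reactant, drives the reaction to the right.
The individual effects push in opposite directions; without quantitative information the net direction cannot be determined.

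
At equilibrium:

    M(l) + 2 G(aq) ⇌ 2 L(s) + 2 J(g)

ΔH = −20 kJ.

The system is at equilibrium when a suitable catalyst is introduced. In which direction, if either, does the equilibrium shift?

A catalyst speeds both forward and reverse rates equally; it changes neither Q nor K — no shift from this change.

no shift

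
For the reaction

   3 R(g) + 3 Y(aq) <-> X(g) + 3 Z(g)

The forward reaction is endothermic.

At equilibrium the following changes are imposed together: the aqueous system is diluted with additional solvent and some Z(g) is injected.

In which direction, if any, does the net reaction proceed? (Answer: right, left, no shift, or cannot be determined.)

Dilution lowers every aqueous concentration by the same factor. Δn_aq = 0 − 3 = -3, so the system shifts toward the side with more dissolved moles — to the left.
Adding Z (g), a product, drives the reaction to the left.
All effects act in the same direction — net shift to the left.

left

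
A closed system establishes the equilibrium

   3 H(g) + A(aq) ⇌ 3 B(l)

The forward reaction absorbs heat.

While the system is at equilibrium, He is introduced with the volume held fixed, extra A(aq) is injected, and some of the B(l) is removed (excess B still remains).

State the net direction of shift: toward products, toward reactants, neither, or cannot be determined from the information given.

right

At constant volume, adding an inert gas leaves every reacting species' partial pressure unchanged, so Q is unchanged — no shift from this change.
Adding A (aq), a reactant, drives the reaction to the right.
B is a pure liquid; its activity is 1 regardless of amount, so Q is unaffected — no shift from this change.
Only the nonzero effect(s) matter; the net shift is to the right.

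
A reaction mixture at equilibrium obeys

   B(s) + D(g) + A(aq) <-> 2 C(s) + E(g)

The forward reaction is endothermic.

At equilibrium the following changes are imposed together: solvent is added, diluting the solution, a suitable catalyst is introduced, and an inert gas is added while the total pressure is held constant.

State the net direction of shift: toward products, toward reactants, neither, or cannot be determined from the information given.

left

Dilution lowers every aqueous concentration by the same factor. Δn_aq = 0 − 1 = -1, so the system shifts toward the side with more dissolved moles — to the left.
A catalyst speeds both forward and reverse rates equally; it changes neither Q nor K — no shift from this change.
Adding inert gas at constant total pressure expands the volume, scaling every reacting partial pressure by the same factor. Δn_gas = 1 − 1 = 0, so Q is unchanged — no shift.
Only the nonzero effect(s) matter; the net shift is to the left.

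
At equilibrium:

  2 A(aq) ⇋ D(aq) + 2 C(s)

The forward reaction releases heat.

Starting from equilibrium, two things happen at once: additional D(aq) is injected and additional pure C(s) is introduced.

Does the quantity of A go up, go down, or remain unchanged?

Adding D (aq), a product, drives the reaction to the left.
C is a pure solid; its activity is 1 regardless of amount, so Q is unaffected — no shift from this change.
The net shift is to the left. A is a reactant, so its amount increases.

increases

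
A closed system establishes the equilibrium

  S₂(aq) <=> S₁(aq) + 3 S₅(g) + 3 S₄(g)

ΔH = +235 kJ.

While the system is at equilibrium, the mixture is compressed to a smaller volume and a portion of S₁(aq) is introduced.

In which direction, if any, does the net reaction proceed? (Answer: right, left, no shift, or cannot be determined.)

Gas moles: reactants 0, products 6 (Δn_gas = +6). Compression shifts the system toward the side with fewer moles of gas — to the left.
Adding S₁ (aq), a product, drives the reaction to the left.
All effects act in the same direction — net shift to the left.

left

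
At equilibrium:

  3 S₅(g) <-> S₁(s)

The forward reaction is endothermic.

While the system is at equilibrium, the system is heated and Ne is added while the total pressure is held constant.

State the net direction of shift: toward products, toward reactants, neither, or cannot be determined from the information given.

The forward reaction is endothermic. Raising T favours the endothermic direction — shift to the right.
Adding inert gas at constant total pressure expands the volume and lowers every reacting partial pressure. With Δn_gas = 0 − 3 = -3, Q moves away from K toward the side with fewer gas moles, so the system shifts toward the side with more gas moles — to the left.
The individual effects push in opposite directions; without quantitative information the net direction cannot be determined.

cannot be determined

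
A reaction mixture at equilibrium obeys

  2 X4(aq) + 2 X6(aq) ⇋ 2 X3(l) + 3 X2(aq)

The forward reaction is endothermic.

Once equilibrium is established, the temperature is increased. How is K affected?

K depends on temperature via the van 't Hoff relation. The forward reaction is endothermic, so raising T increases K.

increases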